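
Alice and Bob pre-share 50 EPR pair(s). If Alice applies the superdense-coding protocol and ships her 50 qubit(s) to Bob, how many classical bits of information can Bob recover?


Superdense coding allows 2 classical bits per shared entangled pair.
50 pair(s) -> 2 * 50 = 100 classical bits

100


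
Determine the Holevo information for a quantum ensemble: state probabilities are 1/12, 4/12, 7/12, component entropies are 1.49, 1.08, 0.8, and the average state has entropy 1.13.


chi = S(rho) - sum_i p_i * S(rho_i)
Weighted entropy = 1/12 * 1.49 + 4/12 * 1.08 + 7/12 * 0.8
= 0.9508
chi = 1.13 - 0.9508
= 0.1792

0.1792


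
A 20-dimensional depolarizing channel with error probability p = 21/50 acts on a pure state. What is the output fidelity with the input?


F = (1-p) + p/d
= (1 - 0.4200) + 0.4200/20
= 0.5800 + 0.0210
= 0.6010

0.6010


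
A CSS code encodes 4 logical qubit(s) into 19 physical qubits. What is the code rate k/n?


Code rate R = k/n
= 4/19
= 0.2105

0.2105


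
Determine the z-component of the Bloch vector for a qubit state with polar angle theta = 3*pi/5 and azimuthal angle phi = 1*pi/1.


theta = 1.8850, phi = 3.1416
r_z = cos(theta) = -0.3090

-0.3090


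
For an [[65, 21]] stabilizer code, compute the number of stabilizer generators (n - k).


For an [[n,k]] stabilizer code:
Number of stabilizer generators = n - k
= 65 - 21
= 44

44


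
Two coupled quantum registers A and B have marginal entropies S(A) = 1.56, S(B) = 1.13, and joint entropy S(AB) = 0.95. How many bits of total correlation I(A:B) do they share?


I(A:B) = S(A) + S(B) - S(AB)
= 1.56 + 1.13 - 0.95
= 1.7400

1.7400


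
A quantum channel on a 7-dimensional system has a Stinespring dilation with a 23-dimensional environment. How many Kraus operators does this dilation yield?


Tracing out the environment in an orthonormal basis {|i>_E} gives Kraus operators K_i = <i|_E U |0>_E.
Number of Kraus operators = dim(H_env) = d_env
= 23

23


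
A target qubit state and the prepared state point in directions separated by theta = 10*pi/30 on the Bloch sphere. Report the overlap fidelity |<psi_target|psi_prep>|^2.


For states separated by angle theta on Bloch sphere:
F = cos^2(theta/2)
theta = 10*pi/30 = 1.0472
theta/2 = 0.5236
cos(theta/2) = 0.8660
F = 0.7500

0.7500


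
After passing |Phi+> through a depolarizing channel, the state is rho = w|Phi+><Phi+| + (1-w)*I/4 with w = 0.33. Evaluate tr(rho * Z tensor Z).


|Phi+> = (|00> + |11>)/sqrt(2)
For the pure Bell state, <Z_A Z_B> = +1 (Bell-state Pauli correlator).
The maximally-mixed part I/4 has tr(I/4 * P tensor P) = 0 for any traceless Pauli P.
So <Z_A Z_B>_rho = w * (+1) + (1 - w) * 0
= 0.33 * (+1)
= 0.3300

0.3300


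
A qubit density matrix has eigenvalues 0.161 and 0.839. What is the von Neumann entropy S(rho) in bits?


S = -p*log2(p) - (1-p)*log2(1-p)
p = 0.1610, 1-p = 0.8390
= -0.1610 * log2(0.1610) - 0.8390 * log2(0.8390)
= -(-0.4242) - (-0.2125)
= 0.6367

0.6367


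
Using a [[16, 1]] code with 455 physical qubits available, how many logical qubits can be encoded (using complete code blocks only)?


Each code block uses 16 physical qubits for 1 logical qubit(s).
Number of complete blocks = floor(455 / 16) = 28
Logical qubits = 28 * 1
= 28

28


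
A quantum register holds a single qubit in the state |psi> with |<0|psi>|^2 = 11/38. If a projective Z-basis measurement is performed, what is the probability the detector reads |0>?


|alpha|^2 = 11/38 = 0.2895
|beta|^2 = 1 - 11/38 = 27/38 = 0.7105
P(|0>) = |alpha|^2 = 0.2895

0.2895


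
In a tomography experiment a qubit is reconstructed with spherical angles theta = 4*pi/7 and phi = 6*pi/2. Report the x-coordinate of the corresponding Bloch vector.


theta = 1.7952, phi = 9.4248
r_x = sin(theta)*cos(phi) = 0.9749 * -1.0000
r_x = -0.9749

-0.9749


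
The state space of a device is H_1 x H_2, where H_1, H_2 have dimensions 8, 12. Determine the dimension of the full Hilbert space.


dim(H_1 x H_2) = 8 * 12
= 96

96


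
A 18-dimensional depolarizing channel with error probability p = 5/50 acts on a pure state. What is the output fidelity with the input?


F = (1-p) + p/d
= (1 - 0.1000) + 0.1000/18
= 0.9000 + 0.0056
= 0.9056

0.9056


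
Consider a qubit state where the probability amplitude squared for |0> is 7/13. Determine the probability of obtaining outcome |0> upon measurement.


|alpha|^2 = 7/13 = 0.5385
|beta|^2 = 1 - 7/13 = 6/13 = 0.4615
P(|0>) = |alpha|^2 = 0.5385

0.5385


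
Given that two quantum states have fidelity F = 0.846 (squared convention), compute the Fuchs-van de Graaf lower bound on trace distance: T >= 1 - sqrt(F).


Fuchs-van de Graaf (squared-fidelity convention): 1 - sqrt(F) <= T <= sqrt(1 - F).
Lower bound: T >= 1 - sqrt(F)
sqrt(F) = sqrt(0.846) = 0.9198
T >= 1 - 0.9198
T >= 0.0802

0.0802


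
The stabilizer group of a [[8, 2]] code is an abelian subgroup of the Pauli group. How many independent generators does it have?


For an [[n,k]] stabilizer code:
Number of stabilizer generators = n - k
= 8 - 2
= 6

6


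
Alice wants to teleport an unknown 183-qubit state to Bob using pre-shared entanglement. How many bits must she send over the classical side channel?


Quantum teleportation requires 2 classical bits per qubit teleported.
183 qubit(s) -> 2 * 183 = 366 classical bits

366


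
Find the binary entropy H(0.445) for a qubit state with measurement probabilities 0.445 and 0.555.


S = -p*log2(p) - (1-p)*log2(1-p)
p = 0.4450, 1-p = 0.5550
= -0.4450 * log2(0.4450) - 0.5550 * log2(0.5550)
= -(-0.5198) - (-0.4714)
= 0.9913

0.9913


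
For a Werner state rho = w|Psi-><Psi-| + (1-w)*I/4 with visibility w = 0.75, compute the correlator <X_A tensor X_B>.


|Psi-> = (|01> - |10>)/sqrt(2)
For the pure Bell state, <X_A X_B> = -1 (Bell-state Pauli correlator).
The maximally-mixed part I/4 has tr(I/4 * P tensor P) = 0 for any traceless Pauli P.
So <X_A X_B>_rho = w * (-1) + (1 - w) * 0
= 0.75 * (-1)
= -0.7500

-0.7500


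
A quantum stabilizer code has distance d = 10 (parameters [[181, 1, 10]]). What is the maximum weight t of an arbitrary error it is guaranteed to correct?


Code parameters: [[181, 1, 10]], distance d = 10.
Number of correctable errors = floor((d-1)/2)
= floor((10 - 1)/2)
= floor(9/2)
= 4

4


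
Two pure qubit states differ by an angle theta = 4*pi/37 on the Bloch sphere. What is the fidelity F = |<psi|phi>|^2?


For states separated by angle theta on Bloch sphere:
F = cos^2(theta/2)
theta = 4*pi/37 = 0.3396
theta/2 = 0.1698
cos(theta/2) = 0.9856
F = 0.9714

0.9714


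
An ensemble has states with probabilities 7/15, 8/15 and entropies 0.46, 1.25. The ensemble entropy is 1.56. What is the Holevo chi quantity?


chi = S(rho) - sum_i p_i * S(rho_i)
Weighted entropy = 7/15 * 0.46 + 8/15 * 1.25
= 0.8813
chi = 1.56 - 0.8813
= 0.6787

0.6787


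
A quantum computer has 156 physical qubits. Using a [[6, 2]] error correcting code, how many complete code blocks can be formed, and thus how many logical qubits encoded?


Each code block uses 6 physical qubits for 2 logical qubit(s).
Number of complete blocks = floor(156 / 6) = 26
Logical qubits = 26 * 2
= 52

52


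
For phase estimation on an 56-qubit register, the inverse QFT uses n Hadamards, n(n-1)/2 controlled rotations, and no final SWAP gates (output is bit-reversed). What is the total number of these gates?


Hadamard gates: 56
Controlled rotations: n*(n-1)/2 = 56*55/2 = 1540
SWAP gates: 0 (omitted)
Total = 56 + 1540
= 1596

1596


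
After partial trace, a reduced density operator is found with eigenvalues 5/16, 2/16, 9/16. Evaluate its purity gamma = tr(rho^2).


tr(rho^2) = sum of eigenvalues squared
= (5/16)^2 + (2/16)^2 + (9/16)^2
= (25 + 4 + 81) / 256
= 110/256
= 0.4297

0.4297


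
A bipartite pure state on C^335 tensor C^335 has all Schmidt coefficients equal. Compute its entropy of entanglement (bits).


For a maximally entangled state in d x d:
S = log2(d) = log2(335)
= 8.3880

8.3880


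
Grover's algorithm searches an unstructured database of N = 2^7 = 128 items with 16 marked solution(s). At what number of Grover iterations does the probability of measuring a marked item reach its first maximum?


After j Grover iterations the success probability is P(j) = sin^2((2j+1)*theta), where sin(theta) = sqrt(k/N).
N = 2^7 = 128, k = 16
sin(theta) = sqrt(k/N) = 0.3535533906
theta = arcsin(sqrt(k/N)) = 0.3613671239 rad
P(j) reaches its first maximum when (2j+1)*theta is as close as possible to pi/2, i.e. j = round(pi/(4*theta) - 1/2).
pi/(4*theta) - 1/2 = 1.6734
(For comparison, the common estimate pi/4 * sqrt(N/k) = 2.2214; the exact maximiser is used here.)
Optimal iterations = 2

2


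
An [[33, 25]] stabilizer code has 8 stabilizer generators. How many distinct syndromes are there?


Each stabilizer generator gives a binary (+1 or -1) measurement outcome.
With 8 independent generators:
Total syndromes = 2^8
= 256

256


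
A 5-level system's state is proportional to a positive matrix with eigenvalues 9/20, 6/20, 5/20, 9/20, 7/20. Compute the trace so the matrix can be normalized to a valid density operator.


tr(M) = sum of eigenvalues
= 9/20 + 6/20 + 5/20 + 9/20 + 7/20
= 36/20
= 1.8000

1.8000


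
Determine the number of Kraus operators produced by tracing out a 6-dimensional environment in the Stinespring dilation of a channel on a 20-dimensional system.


Tracing out the environment in an orthonormal basis {|i>_E} gives Kraus operators K_i = <i|_E U |0>_E.
Number of Kraus operators = dim(H_env) = d_env
= 6

6


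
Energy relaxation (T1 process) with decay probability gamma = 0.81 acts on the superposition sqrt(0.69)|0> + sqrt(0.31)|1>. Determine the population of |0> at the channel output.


For amplitude damping with parameter gamma on state sqrt(a)|0> + sqrt(b)|1>:
alpha^2 = 0.69, beta^2 = 0.31
P(|0>) = alpha^2 + gamma * beta^2
= 0.69 + 0.81 * 0.31
= 0.69 + 0.2511
= 0.9411

0.9411


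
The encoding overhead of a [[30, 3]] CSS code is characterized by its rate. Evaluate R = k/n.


Code rate R = k/n
= 3/30
= 0.1000

0.1000


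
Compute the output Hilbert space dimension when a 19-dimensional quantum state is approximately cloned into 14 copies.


Output space = H^(tensor 14) where dim(H) = 19
dim = 19^14
= 361 (after 2 factors)
= 6859 (after 3 factors)
= 130321 (after 4 factors)
= 2476099 (after 5 factors)
= 47045881 (after 6 factors)
= 893871739 (after 7 factors)
= 16983563041 (after 8 factors)
= 322687697779 (after 9 factors)
= 6131066257801 (after 10 factors)
= 116490258898219 (after 11 factors)
= 2213314919066161 (after 12 factors)
= 42052983462257059 (after 13 factors)
= 799006685782884121 (after 14 factors)
= 799006685782884121

799006685782884121


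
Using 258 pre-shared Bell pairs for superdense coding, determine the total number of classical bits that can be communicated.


Superdense coding allows 2 classical bits per shared entangled pair.
258 pair(s) -> 2 * 258 = 516 classical bits

516


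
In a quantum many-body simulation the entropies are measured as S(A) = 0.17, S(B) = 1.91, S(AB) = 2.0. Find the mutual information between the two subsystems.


I(A:B) = S(A) + S(B) - S(AB)
= 0.17 + 1.91 - 2.0
= 0.0800

0.0800


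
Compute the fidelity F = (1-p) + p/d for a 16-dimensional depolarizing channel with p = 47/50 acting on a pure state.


F = (1-p) + p/d
= (1 - 0.9400) + 0.9400/16
= 0.0600 + 0.0587
= 0.1188

0.1188


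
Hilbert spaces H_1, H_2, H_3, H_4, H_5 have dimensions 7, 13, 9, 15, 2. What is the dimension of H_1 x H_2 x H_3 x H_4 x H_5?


dim(H_1 x H_2 x H_3 x H_4 x H_5) = 7 * 13 * 9 * 15 * 2
= 91 * 9 * 15 * 2
= 819 * 15 * 2
= 12285 * 2
= 24570

24570


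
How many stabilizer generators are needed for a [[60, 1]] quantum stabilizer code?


For an [[n,k]] stabilizer code:
Number of stabilizer generators = n - k
= 60 - 1
= 59

59


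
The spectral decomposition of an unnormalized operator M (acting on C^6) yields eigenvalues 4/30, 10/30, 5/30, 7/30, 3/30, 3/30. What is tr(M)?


tr(M) = sum of eigenvalues
= 4/30 + 10/30 + 5/30 + 7/30 + 3/30 + 3/30
= 32/30
= 1.0667

1.0667


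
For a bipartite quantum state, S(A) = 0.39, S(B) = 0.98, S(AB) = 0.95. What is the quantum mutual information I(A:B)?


I(A:B) = S(A) + S(B) - S(AB)
= 0.39 + 0.98 - 0.95
= 0.4200

0.4200


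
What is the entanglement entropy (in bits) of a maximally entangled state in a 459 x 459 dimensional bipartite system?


For a maximally entangled state in d x d:
S = log2(d) = log2(459)
= 8.8424

8.8424


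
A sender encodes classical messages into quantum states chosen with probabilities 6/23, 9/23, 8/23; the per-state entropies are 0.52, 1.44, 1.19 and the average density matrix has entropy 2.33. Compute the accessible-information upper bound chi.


chi = S(rho) - sum_i p_i * S(rho_i)
Weighted entropy = 6/23 * 0.52 + 9/23 * 1.44 + 8/23 * 1.19
= 1.1130
chi = 2.33 - 1.1130
= 1.2170

1.2170


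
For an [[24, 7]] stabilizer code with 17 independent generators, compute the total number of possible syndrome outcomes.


Each stabilizer generator gives a binary (+1 or -1) measurement outcome.
With 17 independent generators:
Total syndromes = 2^17
= 131072

131072


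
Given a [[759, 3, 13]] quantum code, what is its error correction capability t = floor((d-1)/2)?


Code parameters: [[759, 3, 13]], distance d = 13.
Number of correctable errors = floor((d-1)/2)
= floor((13 - 1)/2)
= floor(12/2)
= 6

6


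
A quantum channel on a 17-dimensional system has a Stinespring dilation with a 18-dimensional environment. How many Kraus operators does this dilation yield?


Tracing out the environment in an orthonormal basis {|i>_E} gives Kraus operators K_i = <i|_E U |0>_E.
Number of Kraus operators = dim(H_env) = d_env
= 18

18


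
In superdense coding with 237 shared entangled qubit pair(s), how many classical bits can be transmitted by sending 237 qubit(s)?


Superdense coding allows 2 classical bits per shared entangled pair.
237 pair(s) -> 2 * 237 = 474 classical bits

474


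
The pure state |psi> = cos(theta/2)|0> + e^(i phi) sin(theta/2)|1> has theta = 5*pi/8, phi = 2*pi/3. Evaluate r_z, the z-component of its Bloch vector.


theta = 1.9635, phi = 2.0944
r_z = cos(theta) = -0.3827

-0.3827


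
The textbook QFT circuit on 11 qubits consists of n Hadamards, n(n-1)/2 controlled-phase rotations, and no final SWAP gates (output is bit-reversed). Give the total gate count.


Hadamard gates: 11
Controlled rotations: n*(n-1)/2 = 11*10/2 = 55
SWAP gates: 0 (omitted)
Total = 11 + 55
= 66

66


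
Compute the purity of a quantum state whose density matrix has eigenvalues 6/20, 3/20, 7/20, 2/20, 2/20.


tr(rho^2) = sum of eigenvalues squared
= (6/20)^2 + (3/20)^2 + (7/20)^2 + (2/20)^2 + (2/20)^2
= (36 + 9 + 49 + 4 + 4) / 400
= 102/400
= 0.2550

0.2550


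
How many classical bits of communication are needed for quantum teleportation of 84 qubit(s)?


Quantum teleportation requires 2 classical bits per qubit teleported.
84 qubit(s) -> 2 * 84 = 168 classical bits

168


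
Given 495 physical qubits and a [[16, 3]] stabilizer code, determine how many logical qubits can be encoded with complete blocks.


Each code block uses 16 physical qubits for 3 logical qubit(s).
Number of complete blocks = floor(495 / 16) = 30
Logical qubits = 30 * 3
= 90

90


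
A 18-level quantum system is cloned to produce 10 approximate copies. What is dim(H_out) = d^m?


Output space = H^(tensor 10) where dim(H) = 18
dim = 18^10
= 324 (after 2 factors)
= 5832 (after 3 factors)
= 104976 (after 4 factors)
= 1889568 (after 5 factors)
= 34012224 (after 6 factors)
= 612220032 (after 7 factors)
= 11019960576 (after 8 factors)
= 198359290368 (after 9 factors)
= 3570467226624 (after 10 factors)
= 3570467226624

3570467226624


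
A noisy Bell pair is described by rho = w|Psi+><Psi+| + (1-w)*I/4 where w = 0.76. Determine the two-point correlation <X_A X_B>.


|Psi+> = (|01> + |10>)/sqrt(2)
For the pure Bell state, <X_A X_B> = +1 (Bell-state Pauli correlator).
The maximally-mixed part I/4 has tr(I/4 * P tensor P) = 0 for any traceless Pauli P.
So <X_A X_B>_rho = w * (+1) + (1 - w) * 0
= 0.76 * (+1)
= 0.7600

0.7600


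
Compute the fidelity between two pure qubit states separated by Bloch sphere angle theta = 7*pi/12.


For states separated by angle theta on Bloch sphere:
F = cos^2(theta/2)
theta = 7*pi/12 = 1.8326
theta/2 = 0.9163
cos(theta/2) = 0.6088
F = 0.3706

0.3706


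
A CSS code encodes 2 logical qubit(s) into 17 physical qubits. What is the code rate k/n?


Code rate R = k/n
= 2/17
= 0.1176

0.1176


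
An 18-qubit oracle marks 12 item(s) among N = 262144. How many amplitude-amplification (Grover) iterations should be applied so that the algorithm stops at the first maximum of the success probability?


After j Grover iterations the success probability is P(j) = sin^2((2j+1)*theta), where sin(theta) = sqrt(k/N).
N = 2^18 = 262144, k = 12
sin(theta) = sqrt(k/N) = 0.006765823467
theta = arcsin(sqrt(k/N)) = 0.006765875087 rad
P(j) reaches its first maximum when (2j+1)*theta is as close as possible to pi/2, i.e. j = round(pi/(4*theta) - 1/2).
pi/(4*theta) - 1/2 = 115.5823
(For comparison, the common estimate pi/4 * sqrt(N/k) = 116.0832; the exact maximiser is used here.)
Optimal iterations = 116

116


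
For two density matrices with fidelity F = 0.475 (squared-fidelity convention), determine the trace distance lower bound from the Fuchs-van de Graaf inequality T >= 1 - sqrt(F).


Fuchs-van de Graaf (squared-fidelity convention): 1 - sqrt(F) <= T <= sqrt(1 - F).
Lower bound: T >= 1 - sqrt(F)
sqrt(F) = sqrt(0.475) = 0.6892
T >= 1 - 0.6892
T >= 0.3108

0.3108


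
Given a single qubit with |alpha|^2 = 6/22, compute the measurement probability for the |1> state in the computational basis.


|alpha|^2 = 6/22 = 0.2727
|beta|^2 = 1 - 6/22 = 16/22 = 0.7273
P(|1>) = |beta|^2 = 0.7273

0.7273


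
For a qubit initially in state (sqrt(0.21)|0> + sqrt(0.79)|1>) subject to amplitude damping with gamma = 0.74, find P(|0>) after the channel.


For amplitude damping with parameter gamma on state sqrt(a)|0> + sqrt(b)|1>:
alpha^2 = 0.21, beta^2 = 0.79
P(|0>) = alpha^2 + gamma * beta^2
= 0.21 + 0.74 * 0.79
= 0.21 + 0.5846
= 0.7946

0.7946


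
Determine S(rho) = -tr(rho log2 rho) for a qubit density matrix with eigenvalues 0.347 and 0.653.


S = -p*log2(p) - (1-p)*log2(1-p)
p = 0.3470, 1-p = 0.6530
= -0.3470 * log2(0.3470) - 0.6530 * log2(0.6530)
= -(-0.5299) - (-0.4015)
= 0.9314

0.9314


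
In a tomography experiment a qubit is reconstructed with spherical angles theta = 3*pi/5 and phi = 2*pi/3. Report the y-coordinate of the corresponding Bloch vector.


theta = 1.8850, phi = 2.0944
r_y = sin(theta)*sin(phi) = 0.9511 * 0.8660
r_y = 0.8236

0.8236


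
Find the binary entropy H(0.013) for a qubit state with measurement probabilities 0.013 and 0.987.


S = -p*log2(p) - (1-p)*log2(1-p)
p = 0.0130, 1-p = 0.9870
= -0.0130 * log2(0.0130) - 0.9870 * log2(0.9870)
= -(-0.0814) - (-0.0186)
= 0.1001

0.1001


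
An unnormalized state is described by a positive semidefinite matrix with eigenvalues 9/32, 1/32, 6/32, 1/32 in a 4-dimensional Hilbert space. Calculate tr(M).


tr(M) = sum of eigenvalues
= 9/32 + 1/32 + 6/32 + 1/32
= 17/32
= 0.5312

0.5312


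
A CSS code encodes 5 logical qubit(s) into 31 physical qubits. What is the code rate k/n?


Code rate R = k/n
= 5/31
= 0.1613

0.1613


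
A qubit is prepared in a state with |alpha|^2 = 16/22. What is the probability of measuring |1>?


|alpha|^2 = 16/22 = 0.7273
|beta|^2 = 1 - 16/22 = 6/22 = 0.2727
P(|1>) = |beta|^2 = 0.2727

0.2727


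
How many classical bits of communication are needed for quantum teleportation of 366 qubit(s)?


Quantum teleportation requires 2 classical bits per qubit teleported.
366 qubit(s) -> 2 * 366 = 732 classical bits

732


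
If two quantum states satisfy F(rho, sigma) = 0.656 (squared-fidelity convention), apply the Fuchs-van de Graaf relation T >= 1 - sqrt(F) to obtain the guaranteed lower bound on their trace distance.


Fuchs-van de Graaf (squared-fidelity convention): 1 - sqrt(F) <= T <= sqrt(1 - F).
Lower bound: T >= 1 - sqrt(F)
sqrt(F) = sqrt(0.656) = 0.8099
T >= 1 - 0.8099
T >= 0.1901

0.1901


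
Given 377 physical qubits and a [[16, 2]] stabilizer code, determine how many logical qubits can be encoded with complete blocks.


Each code block uses 16 physical qubits for 2 logical qubit(s).
Number of complete blocks = floor(377 / 16) = 23
Logical qubits = 23 * 2
= 46

46


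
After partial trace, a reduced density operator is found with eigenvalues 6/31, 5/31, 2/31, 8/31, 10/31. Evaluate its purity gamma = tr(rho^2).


tr(rho^2) = sum of eigenvalues squared
= (6/31)^2 + (5/31)^2 + (2/31)^2 + (8/31)^2 + (10/31)^2
= (36 + 25 + 4 + 64 + 100) / 961
= 229/961
= 0.2383

0.2383


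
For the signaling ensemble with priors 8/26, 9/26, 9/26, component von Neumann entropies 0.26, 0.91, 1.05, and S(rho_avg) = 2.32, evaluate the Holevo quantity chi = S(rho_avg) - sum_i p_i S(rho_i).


chi = S(rho) - sum_i p_i * S(rho_i)
Weighted entropy = 8/26 * 0.26 + 9/26 * 0.91 + 9/26 * 1.05
= 0.7585
chi = 2.32 - 0.7585
= 1.5615

1.5615


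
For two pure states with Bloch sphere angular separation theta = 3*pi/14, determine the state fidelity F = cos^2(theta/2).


For states separated by angle theta on Bloch sphere:
F = cos^2(theta/2)
theta = 3*pi/14 = 0.6732
theta/2 = 0.3366
cos(theta/2) = 0.9439
F = 0.8909

0.8909


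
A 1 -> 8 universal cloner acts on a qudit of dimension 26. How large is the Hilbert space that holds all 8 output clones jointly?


Output space = H^(tensor 8) where dim(H) = 26
dim = 26^8
= 676 (after 2 factors)
= 17576 (after 3 factors)
= 456976 (after 4 factors)
= 11881376 (after 5 factors)
= 308915776 (after 6 factors)
= 8031810176 (after 7 factors)
= 208827064576 (after 8 factors)
= 208827064576

208827064576


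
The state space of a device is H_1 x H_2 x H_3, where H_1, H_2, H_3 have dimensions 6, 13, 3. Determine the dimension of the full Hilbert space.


dim(H_1 x H_2 x H_3) = 6 * 13 * 3
= 78 * 3
= 234

234


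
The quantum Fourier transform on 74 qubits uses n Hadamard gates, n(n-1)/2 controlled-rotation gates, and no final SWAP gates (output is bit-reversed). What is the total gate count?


Hadamard gates: 74
Controlled rotations: n*(n-1)/2 = 74*73/2 = 2701
SWAP gates: 0 (omitted)
Total = 74 + 2701
= 2775

2775


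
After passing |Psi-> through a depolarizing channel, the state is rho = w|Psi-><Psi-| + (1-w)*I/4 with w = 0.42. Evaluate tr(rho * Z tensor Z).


|Psi-> = (|01> - |10>)/sqrt(2)
For the pure Bell state, <Z_A Z_B> = -1 (Bell-state Pauli correlator).
The maximally-mixed part I/4 has tr(I/4 * P tensor P) = 0 for any traceless Pauli P.
So <Z_A Z_B>_rho = w * (-1) + (1 - w) * 0
= 0.42 * (-1)
= -0.4200

-0.4200


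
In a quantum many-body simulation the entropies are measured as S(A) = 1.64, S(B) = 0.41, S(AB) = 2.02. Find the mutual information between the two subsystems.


I(A:B) = S(A) + S(B) - S(AB)
= 1.64 + 0.41 - 2.02
= 0.0300

0.0300


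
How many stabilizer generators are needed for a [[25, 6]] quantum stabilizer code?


For an [[n,k]] stabilizer code:
Number of stabilizer generators = n - k
= 25 - 6
= 19

19


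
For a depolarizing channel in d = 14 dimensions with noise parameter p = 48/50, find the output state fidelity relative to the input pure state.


F = (1-p) + p/d
= (1 - 0.9600) + 0.9600/14
= 0.0400 + 0.0686
= 0.1086

0.1086


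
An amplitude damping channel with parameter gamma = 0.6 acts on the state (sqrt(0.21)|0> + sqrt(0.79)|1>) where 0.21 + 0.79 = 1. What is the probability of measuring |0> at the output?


For amplitude damping with parameter gamma on state sqrt(a)|0> + sqrt(b)|1>:
alpha^2 = 0.21, beta^2 = 0.79
P(|0>) = alpha^2 + gamma * beta^2
= 0.21 + 0.6 * 0.79
= 0.21 + 0.4740
= 0.6840

0.6840


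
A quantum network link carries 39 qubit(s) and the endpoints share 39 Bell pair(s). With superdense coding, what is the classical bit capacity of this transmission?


Superdense coding allows 2 classical bits per shared entangled pair.
39 pair(s) -> 2 * 39 = 78 classical bits

78


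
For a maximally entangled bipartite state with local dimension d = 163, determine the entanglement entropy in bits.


For a maximally entangled state in d x d:
S = log2(d) = log2(163)
= 7.3487

7.3487


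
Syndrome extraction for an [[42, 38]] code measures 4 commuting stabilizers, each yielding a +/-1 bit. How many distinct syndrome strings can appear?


Each stabilizer generator gives a binary (+1 or -1) measurement outcome.
With 4 independent generators:
Total syndromes = 2^4
= 16

16


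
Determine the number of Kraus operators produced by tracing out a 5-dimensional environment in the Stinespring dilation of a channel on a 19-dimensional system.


Tracing out the environment in an orthonormal basis {|i>_E} gives Kraus operators K_i = <i|_E U |0>_E.
Number of Kraus operators = dim(H_env) = d_env
= 5

5


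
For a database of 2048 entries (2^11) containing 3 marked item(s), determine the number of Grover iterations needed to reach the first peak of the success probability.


After j Grover iterations the success probability is P(j) = sin^2((2j+1)*theta), where sin(theta) = sqrt(k/N).
N = 2^11 = 2048, k = 3
sin(theta) = sqrt(k/N) = 0.03827327723
theta = arcsin(sqrt(k/N)) = 0.03828262746 rad
P(j) reaches its first maximum when (2j+1)*theta is as close as possible to pi/2, i.e. j = round(pi/(4*theta) - 1/2).
pi/(4*theta) - 1/2 = 20.0158
(For comparison, the common estimate pi/4 * sqrt(N/k) = 20.5208; the exact maximiser is used here.)
Optimal iterations = 20

20


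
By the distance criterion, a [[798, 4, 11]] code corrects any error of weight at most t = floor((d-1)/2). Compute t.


Code parameters: [[798, 4, 11]], distance d = 11.
Number of correctable errors = floor((d-1)/2)
= floor((11 - 1)/2)
= floor(10/2)
= 5

5


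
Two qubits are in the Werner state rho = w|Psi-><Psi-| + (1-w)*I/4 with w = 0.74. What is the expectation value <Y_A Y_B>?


|Psi-> = (|01> - |10>)/sqrt(2)
For the pure Bell state, <Y_A Y_B> = -1 (Bell-state Pauli correlator).
The maximally-mixed part I/4 has tr(I/4 * P tensor P) = 0 for any traceless Pauli P.
So <Y_A Y_B>_rho = w * (-1) + (1 - w) * 0
= 0.74 * (-1)
= -0.7400

-0.7400


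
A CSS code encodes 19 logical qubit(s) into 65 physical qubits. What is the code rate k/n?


Code rate R = k/n
= 19/65
= 0.2923

0.2923


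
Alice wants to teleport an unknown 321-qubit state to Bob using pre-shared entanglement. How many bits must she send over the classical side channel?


Quantum teleportation requires 2 classical bits per qubit teleported.
321 qubit(s) -> 2 * 321 = 642 classical bits

642


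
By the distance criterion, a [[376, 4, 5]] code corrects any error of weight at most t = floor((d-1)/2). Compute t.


Code parameters: [[376, 4, 5]], distance d = 5.
Number of correctable errors = floor((d-1)/2)
= floor((5 - 1)/2)
= floor(4/2)
= 2

2


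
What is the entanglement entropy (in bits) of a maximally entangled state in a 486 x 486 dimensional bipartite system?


For a maximally entangled state in d x d:
S = log2(d) = log2(486)
= 8.9248

8.9248


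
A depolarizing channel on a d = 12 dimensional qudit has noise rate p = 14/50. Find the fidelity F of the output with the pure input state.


F = (1-p) + p/d
= (1 - 0.2800) + 0.2800/12
= 0.7200 + 0.0233
= 0.7433

0.7433


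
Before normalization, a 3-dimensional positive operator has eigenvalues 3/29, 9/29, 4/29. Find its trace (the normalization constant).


tr(M) = sum of eigenvalues
= 3/29 + 9/29 + 4/29
= 16/29
= 0.5517

0.5517


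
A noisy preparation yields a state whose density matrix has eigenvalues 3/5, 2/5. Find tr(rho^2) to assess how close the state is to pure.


tr(rho^2) = sum of eigenvalues squared
= (3/5)^2 + (2/5)^2
= (9 + 4) / 25
= 13/25
= 0.5200

0.5200


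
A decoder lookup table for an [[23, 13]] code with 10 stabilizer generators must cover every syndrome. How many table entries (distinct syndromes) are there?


Each stabilizer generator gives a binary (+1 or -1) measurement outcome.
With 10 independent generators:
Total syndromes = 2^10
= 1024

1024


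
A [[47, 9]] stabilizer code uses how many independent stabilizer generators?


For an [[n,k]] stabilizer code:
Number of stabilizer generators = n - k
= 47 - 9
= 38

38


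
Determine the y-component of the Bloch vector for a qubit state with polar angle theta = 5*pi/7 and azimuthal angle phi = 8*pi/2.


theta = 2.2440, phi = 12.5664
r_y = sin(theta)*sin(phi) = 0.7818 * 0.0000
r_y = 0.0000

0.0000


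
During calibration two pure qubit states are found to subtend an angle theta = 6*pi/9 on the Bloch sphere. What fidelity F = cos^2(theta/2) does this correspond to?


For states separated by angle theta on Bloch sphere:
F = cos^2(theta/2)
theta = 6*pi/9 = 2.0944
theta/2 = 1.0472
cos(theta/2) = 0.5000
F = 0.2500

0.2500


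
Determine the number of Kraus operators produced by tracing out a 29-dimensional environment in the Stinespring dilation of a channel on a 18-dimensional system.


Tracing out the environment in an orthonormal basis {|i>_E} gives Kraus operators K_i = <i|_E U |0>_E.
Number of Kraus operators = dim(H_env) = d_env
= 29

29


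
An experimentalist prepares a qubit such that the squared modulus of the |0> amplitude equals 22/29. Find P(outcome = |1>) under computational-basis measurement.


|alpha|^2 = 22/29 = 0.7586
|beta|^2 = 1 - 22/29 = 7/29 = 0.2414
P(|1>) = |beta|^2 = 0.2414

0.2414


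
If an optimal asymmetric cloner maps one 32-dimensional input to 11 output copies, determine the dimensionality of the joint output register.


Output space = H^(tensor 11) where dim(H) = 32
dim = 32^11
= 1024 (after 2 factors)
= 32768 (after 3 factors)
= 1048576 (after 4 factors)
= 33554432 (after 5 factors)
= 1073741824 (after 6 factors)
= 34359738368 (after 7 factors)
= 1099511627776 (after 8 factors)
= 35184372088832 (after 9 factors)
= 1125899906842624 (after 10 factors)
= 36028797018963968 (after 11 factors)
= 36028797018963968

36028797018963968


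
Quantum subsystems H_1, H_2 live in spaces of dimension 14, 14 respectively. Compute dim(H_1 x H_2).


dim(H_1 x H_2) = 14 * 14
= 196

196


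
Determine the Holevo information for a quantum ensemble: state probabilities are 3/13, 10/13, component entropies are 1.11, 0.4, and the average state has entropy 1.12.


chi = S(rho) - sum_i p_i * S(rho_i)
Weighted entropy = 3/13 * 1.11 + 10/13 * 0.4
= 0.5638
chi = 1.12 - 0.5638
= 0.5562

0.5562


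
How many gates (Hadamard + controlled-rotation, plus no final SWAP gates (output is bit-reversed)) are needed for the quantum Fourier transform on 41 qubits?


Hadamard gates: 41
Controlled rotations: n*(n-1)/2 = 41*40/2 = 820
SWAP gates: 0 (omitted)
Total = 41 + 820
= 861

861


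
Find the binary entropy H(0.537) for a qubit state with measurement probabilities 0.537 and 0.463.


S = -p*log2(p) - (1-p)*log2(1-p)
p = 0.5370, 1-p = 0.4630
= -0.5370 * log2(0.5370) - 0.4630 * log2(0.4630)
= -(-0.4817) - (-0.5144)
= 0.9960

0.9960


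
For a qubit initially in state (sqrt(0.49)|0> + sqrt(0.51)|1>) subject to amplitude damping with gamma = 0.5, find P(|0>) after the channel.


For amplitude damping with parameter gamma on state sqrt(a)|0> + sqrt(b)|1>:
alpha^2 = 0.49, beta^2 = 0.51
P(|0>) = alpha^2 + gamma * beta^2
= 0.49 + 0.5 * 0.51
= 0.49 + 0.2550
= 0.7450

0.7450


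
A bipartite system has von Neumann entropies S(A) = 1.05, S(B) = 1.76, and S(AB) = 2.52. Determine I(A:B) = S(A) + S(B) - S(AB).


I(A:B) = S(A) + S(B) - S(AB)
= 1.05 + 1.76 - 2.52
= 0.2900

0.2900


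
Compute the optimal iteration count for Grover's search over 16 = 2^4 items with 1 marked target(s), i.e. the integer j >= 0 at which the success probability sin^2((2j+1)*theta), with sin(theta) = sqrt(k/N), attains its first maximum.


After j Grover iterations the success probability is P(j) = sin^2((2j+1)*theta), where sin(theta) = sqrt(k/N).
N = 2^4 = 16, k = 1
sin(theta) = sqrt(k/N) = 0.25
theta = arcsin(sqrt(k/N)) = 0.2526802551 rad
P(j) reaches its first maximum when (2j+1)*theta is as close as possible to pi/2, i.e. j = round(pi/(4*theta) - 1/2).
pi/(4*theta) - 1/2 = 2.6083
(For comparison, the common estimate pi/4 * sqrt(N/k) = 3.1416; the exact maximiser is used here.)
Optimal iterations = 3

3


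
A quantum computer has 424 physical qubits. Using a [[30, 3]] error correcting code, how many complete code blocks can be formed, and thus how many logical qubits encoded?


Each code block uses 30 physical qubits for 3 logical qubit(s).
Number of complete blocks = floor(424 / 30) = 14
Logical qubits = 14 * 3
= 42

42


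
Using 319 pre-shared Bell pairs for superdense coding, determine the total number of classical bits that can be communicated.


Superdense coding allows 2 classical bits per shared entangled pair.
319 pair(s) -> 2 * 319 = 638 classical bits

638


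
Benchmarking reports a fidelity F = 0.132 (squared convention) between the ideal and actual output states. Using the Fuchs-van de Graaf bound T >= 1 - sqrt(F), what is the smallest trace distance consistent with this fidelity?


Fuchs-van de Graaf (squared-fidelity convention): 1 - sqrt(F) <= T <= sqrt(1 - F).
Lower bound: T >= 1 - sqrt(F)
sqrt(F) = sqrt(0.132) = 0.3633
T >= 1 - 0.3633
T >= 0.6367

0.6367


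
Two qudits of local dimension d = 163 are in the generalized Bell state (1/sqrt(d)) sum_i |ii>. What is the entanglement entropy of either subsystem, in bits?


For a maximally entangled state in d x d:
S = log2(d) = log2(163)
= 7.3487

7.3487


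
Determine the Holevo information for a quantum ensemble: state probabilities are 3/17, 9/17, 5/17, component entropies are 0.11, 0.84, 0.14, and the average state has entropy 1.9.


chi = S(rho) - sum_i p_i * S(rho_i)
Weighted entropy = 3/17 * 0.11 + 9/17 * 0.84 + 5/17 * 0.14
= 0.5053
chi = 1.9 - 0.5053
= 1.3947

1.3947


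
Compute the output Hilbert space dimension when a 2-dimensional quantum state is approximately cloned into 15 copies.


Output space = H^(tensor 15) where dim(H) = 2
dim = 2^15
= 4 (after 2 factors)
= 8 (after 3 factors)
= 16 (after 4 factors)
= 32 (after 5 factors)
= 64 (after 6 factors)
= 128 (after 7 factors)
= 256 (after 8 factors)
= 512 (after 9 factors)
= 1024 (after 10 factors)
= 2048 (after 11 factors)
= 4096 (after 12 factors)
= 8192 (after 13 factors)
= 16384 (after 14 factors)
= 32768 (after 15 factors)
= 32768

32768


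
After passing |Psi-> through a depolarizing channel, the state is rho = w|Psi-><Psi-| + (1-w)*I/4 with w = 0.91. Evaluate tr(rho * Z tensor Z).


|Psi-> = (|01> - |10>)/sqrt(2)
For the pure Bell state, <Z_A Z_B> = -1 (Bell-state Pauli correlator).
The maximally-mixed part I/4 has tr(I/4 * P tensor P) = 0 for any traceless Pauli P.
So <Z_A Z_B>_rho = w * (-1) + (1 - w) * 0
= 0.91 * (-1)
= -0.9100

-0.9100


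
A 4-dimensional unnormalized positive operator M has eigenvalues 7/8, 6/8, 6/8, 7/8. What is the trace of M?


tr(M) = sum of eigenvalues
= 7/8 + 6/8 + 6/8 + 7/8
= 26/8
= 3.2500

3.2500


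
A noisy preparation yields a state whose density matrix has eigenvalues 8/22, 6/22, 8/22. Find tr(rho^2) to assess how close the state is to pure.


tr(rho^2) = sum of eigenvalues squared
= (8/22)^2 + (6/22)^2 + (8/22)^2
= (64 + 36 + 64) / 484
= 164/484
= 0.3388

0.3388


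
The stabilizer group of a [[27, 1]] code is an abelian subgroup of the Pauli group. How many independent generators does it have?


For an [[n,k]] stabilizer code:
Number of stabilizer generators = n - k
= 27 - 1
= 26

26


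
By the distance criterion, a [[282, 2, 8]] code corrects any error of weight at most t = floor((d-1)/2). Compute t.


Code parameters: [[282, 2, 8]], distance d = 8.
Number of correctable errors = floor((d-1)/2)
= floor((8 - 1)/2)
= floor(7/2)
= 3

3


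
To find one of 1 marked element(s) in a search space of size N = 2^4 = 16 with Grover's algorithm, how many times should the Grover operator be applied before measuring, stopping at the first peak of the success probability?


After j Grover iterations the success probability is P(j) = sin^2((2j+1)*theta), where sin(theta) = sqrt(k/N).
N = 2^4 = 16, k = 1
sin(theta) = sqrt(k/N) = 0.25
theta = arcsin(sqrt(k/N)) = 0.2526802551 rad
P(j) reaches its first maximum when (2j+1)*theta is as close as possible to pi/2, i.e. j = round(pi/(4*theta) - 1/2).
pi/(4*theta) - 1/2 = 2.6083
(For comparison, the common estimate pi/4 * sqrt(N/k) = 3.1416; the exact maximiser is used here.)
Optimal iterations = 3

3


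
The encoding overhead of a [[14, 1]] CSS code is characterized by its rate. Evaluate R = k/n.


Code rate R = k/n
= 1/14
= 0.0714

0.0714


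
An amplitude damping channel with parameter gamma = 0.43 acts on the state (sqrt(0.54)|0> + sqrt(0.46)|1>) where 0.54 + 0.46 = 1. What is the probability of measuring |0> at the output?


For amplitude damping with parameter gamma on state sqrt(a)|0> + sqrt(b)|1>:
alpha^2 = 0.54, beta^2 = 0.46
P(|0>) = alpha^2 + gamma * beta^2
= 0.54 + 0.43 * 0.46
= 0.54 + 0.1978
= 0.7378

0.7378


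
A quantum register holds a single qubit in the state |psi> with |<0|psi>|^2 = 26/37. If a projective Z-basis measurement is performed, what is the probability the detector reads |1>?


|alpha|^2 = 26/37 = 0.7027
|beta|^2 = 1 - 26/37 = 11/37 = 0.2973
P(|1>) = |beta|^2 = 0.2973

0.2973


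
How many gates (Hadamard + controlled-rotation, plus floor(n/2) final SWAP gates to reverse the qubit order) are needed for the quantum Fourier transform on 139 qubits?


Hadamard gates: 139
Controlled rotations: n*(n-1)/2 = 139*138/2 = 9591
SWAP gates: floor(n/2) = floor(139/2) = 69
Total = 139 + 9591 + 69
= 9799

9799


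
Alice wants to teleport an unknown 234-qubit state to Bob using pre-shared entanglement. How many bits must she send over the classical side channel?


Quantum teleportation requires 2 classical bits per qubit teleported.
234 qubit(s) -> 2 * 234 = 468 classical bits

468


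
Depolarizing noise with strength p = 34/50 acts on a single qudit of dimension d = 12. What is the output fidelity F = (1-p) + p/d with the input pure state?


F = (1-p) + p/d
= (1 - 0.6800) + 0.6800/12
= 0.3200 + 0.0567
= 0.3767

0.3767


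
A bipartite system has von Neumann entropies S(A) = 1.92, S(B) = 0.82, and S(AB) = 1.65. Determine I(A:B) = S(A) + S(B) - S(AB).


I(A:B) = S(A) + S(B) - S(AB)
= 1.92 + 0.82 - 1.65
= 1.0900

1.0900


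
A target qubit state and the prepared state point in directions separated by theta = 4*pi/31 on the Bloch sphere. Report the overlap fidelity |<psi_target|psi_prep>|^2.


For states separated by angle theta on Bloch sphere:
F = cos^2(theta/2)
theta = 4*pi/31 = 0.4054
theta/2 = 0.2027
cos(theta/2) = 0.9795
F = 0.9595

0.9595


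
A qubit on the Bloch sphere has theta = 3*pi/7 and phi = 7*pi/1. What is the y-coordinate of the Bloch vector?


theta = 1.3464, phi = 21.9911
r_y = sin(theta)*sin(phi) = 0.9749 * 0.0000
r_y = 0.0000

0.0000


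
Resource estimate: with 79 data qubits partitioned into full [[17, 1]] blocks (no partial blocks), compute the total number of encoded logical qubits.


Each code block uses 17 physical qubits for 1 logical qubit(s).
Number of complete blocks = floor(79 / 17) = 4
Logical qubits = 4 * 1
= 4

4


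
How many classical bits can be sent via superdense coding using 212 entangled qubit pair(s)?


Superdense coding allows 2 classical bits per shared entangled pair.
212 pair(s) -> 2 * 212 = 424 classical bits

424


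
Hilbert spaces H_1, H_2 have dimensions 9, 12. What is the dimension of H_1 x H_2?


dim(H_1 x H_2) = 9 * 12
= 108

108
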